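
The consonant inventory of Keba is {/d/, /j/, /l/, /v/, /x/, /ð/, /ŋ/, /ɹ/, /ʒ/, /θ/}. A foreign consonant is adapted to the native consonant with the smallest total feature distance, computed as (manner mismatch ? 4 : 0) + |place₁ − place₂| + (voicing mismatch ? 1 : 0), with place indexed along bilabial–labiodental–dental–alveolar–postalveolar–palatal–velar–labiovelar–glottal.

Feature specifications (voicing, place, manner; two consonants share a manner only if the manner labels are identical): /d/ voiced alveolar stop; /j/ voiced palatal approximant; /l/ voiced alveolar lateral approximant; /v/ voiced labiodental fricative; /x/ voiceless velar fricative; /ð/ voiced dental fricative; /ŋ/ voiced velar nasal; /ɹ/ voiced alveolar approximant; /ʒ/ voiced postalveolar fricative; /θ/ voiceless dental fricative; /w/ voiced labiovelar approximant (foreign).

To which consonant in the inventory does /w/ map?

/j/ is closest: same manner (approximant), place distance 2 (labiovelar→palatal), same voicing; total 2. Next closest is /ɹ/ at distance 4.

j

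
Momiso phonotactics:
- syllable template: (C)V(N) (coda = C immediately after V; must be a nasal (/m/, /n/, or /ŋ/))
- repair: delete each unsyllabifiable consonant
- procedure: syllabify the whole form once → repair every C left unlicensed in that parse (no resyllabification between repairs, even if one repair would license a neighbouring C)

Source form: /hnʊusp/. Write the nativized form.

nʊu

Under (C)V(N), the unsyllabifiable consonants are /h/, /s/, /p/ (only a nasal (/m/, /n/, or /ŋ/) is licensed in coda position; onsets are limited to one consonant).
Deletion applies to /h/, /s/, /p/.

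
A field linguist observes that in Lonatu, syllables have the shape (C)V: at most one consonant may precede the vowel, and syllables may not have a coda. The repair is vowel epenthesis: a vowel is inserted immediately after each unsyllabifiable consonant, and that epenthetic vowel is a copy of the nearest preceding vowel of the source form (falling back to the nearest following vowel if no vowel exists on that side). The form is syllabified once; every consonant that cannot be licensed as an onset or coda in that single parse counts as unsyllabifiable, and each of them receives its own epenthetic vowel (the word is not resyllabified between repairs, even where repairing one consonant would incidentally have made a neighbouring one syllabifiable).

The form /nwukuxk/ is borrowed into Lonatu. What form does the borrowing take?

nuwukuxuku

Under (C)V, the unsyllabifiable consonants are /n/, /x/, /k/ (no codas are permitted; onsets are limited to one consonant).
Inserting the epenthetic vowel yields /n/ → /nu/, /x/ → /xu/, /k/ → /ku/.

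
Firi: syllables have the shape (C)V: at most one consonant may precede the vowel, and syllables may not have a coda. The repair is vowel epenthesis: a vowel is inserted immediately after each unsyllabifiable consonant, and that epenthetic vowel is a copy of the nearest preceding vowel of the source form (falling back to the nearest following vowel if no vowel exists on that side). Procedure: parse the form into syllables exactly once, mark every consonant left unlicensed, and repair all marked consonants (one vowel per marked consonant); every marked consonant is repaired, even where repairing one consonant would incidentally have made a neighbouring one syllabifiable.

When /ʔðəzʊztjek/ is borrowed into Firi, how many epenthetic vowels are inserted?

The unsyllabifiable consonants are /ʔ/, /z/, /t/, /k/; each receives one epenthetic vowel.

4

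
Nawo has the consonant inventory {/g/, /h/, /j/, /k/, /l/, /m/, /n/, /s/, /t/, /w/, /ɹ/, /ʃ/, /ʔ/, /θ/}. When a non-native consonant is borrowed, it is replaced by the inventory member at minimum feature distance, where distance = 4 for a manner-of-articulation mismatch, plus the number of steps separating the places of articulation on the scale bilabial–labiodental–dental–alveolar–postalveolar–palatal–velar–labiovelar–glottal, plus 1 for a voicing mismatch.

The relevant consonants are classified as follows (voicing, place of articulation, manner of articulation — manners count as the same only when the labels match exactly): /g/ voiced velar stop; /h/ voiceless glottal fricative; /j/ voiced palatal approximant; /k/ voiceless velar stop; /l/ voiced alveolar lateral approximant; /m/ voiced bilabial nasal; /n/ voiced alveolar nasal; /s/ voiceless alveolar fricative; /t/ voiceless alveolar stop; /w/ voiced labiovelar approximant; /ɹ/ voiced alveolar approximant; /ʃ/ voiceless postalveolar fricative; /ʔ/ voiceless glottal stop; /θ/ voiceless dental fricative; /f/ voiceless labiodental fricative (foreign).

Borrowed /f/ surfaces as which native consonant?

/θ/ is closest: same manner (fricative), place distance 1 (labiodental→dental), same voicing; total 1. Next closest is /s/ at distance 2.

θ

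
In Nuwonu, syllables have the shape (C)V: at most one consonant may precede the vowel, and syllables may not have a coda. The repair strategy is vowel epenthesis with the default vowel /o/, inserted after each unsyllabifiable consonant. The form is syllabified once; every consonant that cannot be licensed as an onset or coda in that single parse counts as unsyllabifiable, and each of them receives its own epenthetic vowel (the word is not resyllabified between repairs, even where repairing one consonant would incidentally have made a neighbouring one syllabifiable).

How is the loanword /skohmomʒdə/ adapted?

Syllabifying with onset maximization leaves /s/, /h/, /m/, /ʒ/ stranded (no codas are permitted; onsets are limited to one consonant).
Epenthesis after each stranded consonant: /s/ → /so/, /h/ → /ho/, /m/ → /mo/, /ʒ/ → /ʒo/.

sokohomomoʒodə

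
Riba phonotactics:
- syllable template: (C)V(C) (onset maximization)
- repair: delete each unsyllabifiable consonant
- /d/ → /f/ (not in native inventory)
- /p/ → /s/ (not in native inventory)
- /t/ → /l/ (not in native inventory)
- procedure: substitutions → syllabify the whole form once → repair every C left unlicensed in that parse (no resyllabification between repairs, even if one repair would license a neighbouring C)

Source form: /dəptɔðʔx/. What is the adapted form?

Substitution: /d/ → /f/, /p/ → /s/, /t/ → /l/, giving /fəslɔðʔx/.
The consonants /ʔ/, /x/ cannot be parsed into a legal (C)V(C) syllable (at most one coda consonant is licensed; onsets are limited to one consonant).
Deleting the stranded consonants removes /ʔ/, /x/.

fəslɔð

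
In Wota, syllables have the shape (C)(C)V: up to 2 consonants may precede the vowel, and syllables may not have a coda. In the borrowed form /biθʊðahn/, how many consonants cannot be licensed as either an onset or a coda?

The consonants /h/, /n/ cannot be parsed into a legal (C)(C)V syllable (no codas are permitted; onsets may contain at most 2 consonants).

2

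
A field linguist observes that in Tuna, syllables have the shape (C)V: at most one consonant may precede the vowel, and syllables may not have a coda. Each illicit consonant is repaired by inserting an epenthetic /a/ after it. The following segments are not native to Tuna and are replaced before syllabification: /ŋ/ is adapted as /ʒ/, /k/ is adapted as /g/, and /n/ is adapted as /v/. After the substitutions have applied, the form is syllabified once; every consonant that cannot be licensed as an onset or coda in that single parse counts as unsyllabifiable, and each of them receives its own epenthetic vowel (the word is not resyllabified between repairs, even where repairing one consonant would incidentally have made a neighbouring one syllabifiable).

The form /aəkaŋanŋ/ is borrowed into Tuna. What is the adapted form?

Substitution: /k/ → /g/, /ŋ/ → /ʒ/, /n/ → /v/, giving /aəgaʒavʒ/.
Under (C)V, the unsyllabifiable consonants are /v/, /ʒ/ (no codas are permitted; onsets are limited to one consonant).
Each unlicensed consonant becomes the onset of a new syllable: /v/ → /va/, /ʒ/ → /ʒa/.

aəgaʒavaʒa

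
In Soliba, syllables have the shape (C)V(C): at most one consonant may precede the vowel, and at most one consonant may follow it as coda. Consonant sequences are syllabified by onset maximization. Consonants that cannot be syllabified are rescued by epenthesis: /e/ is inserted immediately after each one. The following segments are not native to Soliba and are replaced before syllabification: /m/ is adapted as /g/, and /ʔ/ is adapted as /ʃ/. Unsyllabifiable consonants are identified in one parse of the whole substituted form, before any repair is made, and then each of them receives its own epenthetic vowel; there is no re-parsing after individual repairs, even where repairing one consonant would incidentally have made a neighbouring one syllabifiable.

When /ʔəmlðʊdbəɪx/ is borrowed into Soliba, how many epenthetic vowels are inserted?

1

After substitution the input is /ʃəglðʊdbəɪx/.
The unsyllabifiable consonants are /l/; each receives one epenthetic vowel.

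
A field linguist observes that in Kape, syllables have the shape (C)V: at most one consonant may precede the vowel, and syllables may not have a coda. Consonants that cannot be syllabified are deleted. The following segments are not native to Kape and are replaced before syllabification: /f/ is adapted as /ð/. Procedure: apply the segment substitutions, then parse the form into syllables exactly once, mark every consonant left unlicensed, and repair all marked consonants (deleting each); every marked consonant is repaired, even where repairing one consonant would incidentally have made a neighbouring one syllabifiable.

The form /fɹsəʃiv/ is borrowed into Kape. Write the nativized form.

Substitution: /f/ → /ð/, giving /ðɹsəʃiv/.
Syllabifying with onset maximization leaves /ð/, /ɹ/, /v/ stranded (no codas are permitted; onsets are limited to one consonant).
Each unlicensed consonant is deleted: /ð/, /ɹ/, /v/.

səʃi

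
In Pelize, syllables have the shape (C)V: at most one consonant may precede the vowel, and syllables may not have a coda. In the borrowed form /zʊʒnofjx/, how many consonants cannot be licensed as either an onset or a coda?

The consonants /ʒ/, /f/, /j/, /x/ cannot be parsed into a legal (C)V syllable (no codas are permitted; onsets are limited to one consonant).

4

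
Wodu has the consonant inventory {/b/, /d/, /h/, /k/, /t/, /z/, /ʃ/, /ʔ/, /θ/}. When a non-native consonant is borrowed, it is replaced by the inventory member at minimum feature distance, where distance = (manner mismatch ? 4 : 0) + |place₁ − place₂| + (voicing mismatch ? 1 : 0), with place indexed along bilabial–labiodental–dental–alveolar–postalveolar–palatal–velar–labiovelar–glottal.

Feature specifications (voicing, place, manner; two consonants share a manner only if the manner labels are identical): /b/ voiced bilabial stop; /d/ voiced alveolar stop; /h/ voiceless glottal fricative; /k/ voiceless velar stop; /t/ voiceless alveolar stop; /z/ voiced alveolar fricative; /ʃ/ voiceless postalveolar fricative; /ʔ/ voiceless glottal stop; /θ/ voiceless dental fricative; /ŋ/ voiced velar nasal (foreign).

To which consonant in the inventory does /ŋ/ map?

k

/k/ is closest: manner differs (nasal→stop, +4), place distance 0 (velar→velar), voicing differs (+1); total 5. Next closest is /d/ at distance 7.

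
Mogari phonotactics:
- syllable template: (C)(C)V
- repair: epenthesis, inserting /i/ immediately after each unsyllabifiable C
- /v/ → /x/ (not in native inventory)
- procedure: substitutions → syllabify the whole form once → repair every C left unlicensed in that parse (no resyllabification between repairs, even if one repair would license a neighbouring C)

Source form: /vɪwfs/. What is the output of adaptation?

xɪwifisi

Substitution: /v/ → /x/, giving /xɪwfs/.
The consonants /w/, /f/, /s/ cannot be parsed into a legal (C)(C)V syllable (no codas are permitted; onsets may contain at most 2 consonants).
Inserting the epenthetic vowel yields /w/ → /wi/, /f/ → /fi/, /s/ → /si/.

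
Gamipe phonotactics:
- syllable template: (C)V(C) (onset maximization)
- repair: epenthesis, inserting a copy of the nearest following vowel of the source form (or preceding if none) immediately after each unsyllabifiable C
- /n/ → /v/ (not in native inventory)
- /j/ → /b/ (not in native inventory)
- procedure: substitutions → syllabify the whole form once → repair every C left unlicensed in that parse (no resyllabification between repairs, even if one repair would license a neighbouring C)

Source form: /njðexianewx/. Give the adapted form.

vebeðexiavewxe

Substitution: /n/ → /v/, /j/ → /b/, giving /vbðexiavewx/.
The consonants /v/, /b/, /x/ cannot be parsed into a legal (C)V(C) syllable (at most one coda consonant is licensed; onsets are limited to one consonant).
Inserting the epenthetic vowel yields /v/ → /ve/, /b/ → /be/, /x/ → /xe/.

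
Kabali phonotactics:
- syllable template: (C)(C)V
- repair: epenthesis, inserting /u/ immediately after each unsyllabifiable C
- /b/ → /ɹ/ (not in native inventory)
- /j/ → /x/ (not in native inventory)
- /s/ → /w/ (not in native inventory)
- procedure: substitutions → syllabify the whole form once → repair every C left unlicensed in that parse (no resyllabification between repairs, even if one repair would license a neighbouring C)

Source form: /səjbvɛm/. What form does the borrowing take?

Substitution: /s/ → /w/, /j/ → /x/, /b/ → /ɹ/, giving /wəxɹvɛm/.
Syllabifying with onset maximization leaves /x/, /m/ stranded (no codas are permitted; onsets may contain at most 2 consonants).
Epenthesis after each stranded consonant: /x/ → /xu/, /m/ → /mu/.

wəxuɹvɛmu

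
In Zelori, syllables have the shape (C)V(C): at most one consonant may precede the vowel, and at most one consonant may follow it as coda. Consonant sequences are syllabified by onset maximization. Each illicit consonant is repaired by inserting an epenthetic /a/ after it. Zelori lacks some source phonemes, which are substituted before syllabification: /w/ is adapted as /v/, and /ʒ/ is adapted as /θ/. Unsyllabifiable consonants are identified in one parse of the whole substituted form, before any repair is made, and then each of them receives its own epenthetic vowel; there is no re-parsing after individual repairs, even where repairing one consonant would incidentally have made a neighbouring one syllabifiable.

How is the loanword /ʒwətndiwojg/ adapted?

Substitution: /ʒ/ → /θ/, /w/ → /v/, giving /θvətndivojg/.
The consonants /θ/, /n/, /g/ cannot be parsed into a legal (C)V(C) syllable (at most one coda consonant is licensed; onsets are limited to one consonant).
Inserting the epenthetic vowel yields /θ/ → /θa/, /n/ → /na/, /g/ → /ga/.

θavətnadivojga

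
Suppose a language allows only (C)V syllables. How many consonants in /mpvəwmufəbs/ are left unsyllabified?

5

Syllabifying with onset maximization leaves /m/, /p/, /w/, /b/, /s/ stranded (no codas are permitted; onsets are limited to one consonant).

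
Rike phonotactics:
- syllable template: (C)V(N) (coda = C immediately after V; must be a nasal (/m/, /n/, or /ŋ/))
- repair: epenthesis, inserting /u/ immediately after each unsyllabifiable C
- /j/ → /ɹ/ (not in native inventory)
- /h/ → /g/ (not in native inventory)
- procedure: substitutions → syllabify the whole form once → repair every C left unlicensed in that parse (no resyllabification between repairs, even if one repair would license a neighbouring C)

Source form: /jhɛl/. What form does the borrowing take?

ɹugɛlu

Substitution: /j/ → /ɹ/, /h/ → /g/, giving /ɹgɛl/.
Under (C)V(N), the unsyllabifiable consonants are /ɹ/, /l/ (only a nasal (/m/, /n/, or /ŋ/) is licensed in coda position; onsets are limited to one consonant).
Inserting the epenthetic vowel yields /ɹ/ → /ɹu/, /l/ → /lu/.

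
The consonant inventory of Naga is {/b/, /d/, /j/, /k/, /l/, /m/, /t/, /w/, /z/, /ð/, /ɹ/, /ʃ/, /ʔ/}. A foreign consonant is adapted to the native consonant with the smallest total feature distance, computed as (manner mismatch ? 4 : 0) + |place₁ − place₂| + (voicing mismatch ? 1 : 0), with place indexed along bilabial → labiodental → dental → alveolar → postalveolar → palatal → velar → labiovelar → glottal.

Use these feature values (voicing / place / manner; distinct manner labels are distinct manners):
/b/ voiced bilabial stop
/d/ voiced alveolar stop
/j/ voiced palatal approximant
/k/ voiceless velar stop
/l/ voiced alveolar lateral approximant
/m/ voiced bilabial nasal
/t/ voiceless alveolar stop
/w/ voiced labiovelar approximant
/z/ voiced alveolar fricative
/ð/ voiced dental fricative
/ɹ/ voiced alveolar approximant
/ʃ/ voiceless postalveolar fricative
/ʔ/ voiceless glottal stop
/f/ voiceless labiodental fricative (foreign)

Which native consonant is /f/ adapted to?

ð

/ð/ is closest: same manner (fricative), place distance 1 (labiodental→dental), voicing differs (+1); total 2. Next closest is /z/ at distance 3.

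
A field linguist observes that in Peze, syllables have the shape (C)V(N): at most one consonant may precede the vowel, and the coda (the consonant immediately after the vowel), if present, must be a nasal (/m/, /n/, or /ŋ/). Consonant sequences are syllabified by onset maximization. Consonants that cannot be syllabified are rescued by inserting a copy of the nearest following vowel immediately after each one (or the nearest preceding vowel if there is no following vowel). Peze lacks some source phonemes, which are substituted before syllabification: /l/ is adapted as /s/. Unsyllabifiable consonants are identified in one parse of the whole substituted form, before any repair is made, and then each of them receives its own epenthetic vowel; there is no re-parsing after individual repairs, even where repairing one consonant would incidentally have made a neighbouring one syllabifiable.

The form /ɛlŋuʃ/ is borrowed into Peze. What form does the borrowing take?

Substitution: /l/ → /s/, giving /ɛsŋuʃ/.
Syllabifying with onset maximization leaves /s/, /ʃ/ stranded (only a nasal (/m/, /n/, or /ŋ/) is licensed in coda position; onsets are limited to one consonant).
Each unlicensed consonant becomes the onset of a new syllable: /s/ → /su/, /ʃ/ → /ʃu/.

ɛsuŋuʃu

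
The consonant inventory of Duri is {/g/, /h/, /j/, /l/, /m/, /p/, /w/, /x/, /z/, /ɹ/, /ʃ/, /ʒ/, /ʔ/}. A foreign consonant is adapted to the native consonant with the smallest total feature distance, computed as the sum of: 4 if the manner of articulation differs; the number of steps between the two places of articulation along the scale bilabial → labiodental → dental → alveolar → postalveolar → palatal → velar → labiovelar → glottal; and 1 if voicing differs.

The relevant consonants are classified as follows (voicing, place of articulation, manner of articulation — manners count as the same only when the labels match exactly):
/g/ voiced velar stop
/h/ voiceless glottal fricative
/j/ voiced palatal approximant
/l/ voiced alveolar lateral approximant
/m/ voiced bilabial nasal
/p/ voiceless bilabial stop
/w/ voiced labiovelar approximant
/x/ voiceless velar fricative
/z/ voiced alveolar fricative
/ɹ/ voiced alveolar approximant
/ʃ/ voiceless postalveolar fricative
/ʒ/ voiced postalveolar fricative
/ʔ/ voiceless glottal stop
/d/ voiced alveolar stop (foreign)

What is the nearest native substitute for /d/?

/g/ is closest: same manner (stop), place distance 3 (alveolar→velar), same voicing; total 3. Next closest is /l/ at distance 4.

g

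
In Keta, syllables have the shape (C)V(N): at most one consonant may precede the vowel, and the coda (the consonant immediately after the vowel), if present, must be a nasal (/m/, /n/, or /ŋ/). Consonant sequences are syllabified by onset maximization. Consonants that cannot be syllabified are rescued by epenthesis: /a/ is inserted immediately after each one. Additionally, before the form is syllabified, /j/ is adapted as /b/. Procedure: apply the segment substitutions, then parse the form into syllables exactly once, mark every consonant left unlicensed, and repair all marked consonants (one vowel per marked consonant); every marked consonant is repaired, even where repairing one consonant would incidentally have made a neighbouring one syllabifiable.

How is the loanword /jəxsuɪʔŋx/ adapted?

bəxasuɪʔaŋaxa

Substitution: /j/ → /b/, giving /bəxsuɪʔŋx/.
Under (C)V(N), the unsyllabifiable consonants are /x/, /ʔ/, /ŋ/, /x/ (only a nasal (/m/, /n/, or /ŋ/) is licensed in coda position; onsets are limited to one consonant).
Inserting the epenthetic vowel yields /x/ → /xa/, /ʔ/ → /ʔa/, /ŋ/ → /ŋa/, /x/ → /xa/.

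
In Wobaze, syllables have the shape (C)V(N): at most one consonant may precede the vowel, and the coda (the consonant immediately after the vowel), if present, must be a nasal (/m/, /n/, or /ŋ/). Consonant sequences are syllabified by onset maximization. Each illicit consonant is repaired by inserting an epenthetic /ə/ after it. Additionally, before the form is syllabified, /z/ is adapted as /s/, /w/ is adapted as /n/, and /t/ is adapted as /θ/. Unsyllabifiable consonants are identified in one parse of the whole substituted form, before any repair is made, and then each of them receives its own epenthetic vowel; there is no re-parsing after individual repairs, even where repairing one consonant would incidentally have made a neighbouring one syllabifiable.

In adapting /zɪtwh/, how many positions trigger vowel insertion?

After substitution the input is /sɪθnh/.
The unsyllabifiable consonants are /θ/, /n/, /h/; each receives one epenthetic vowel.

3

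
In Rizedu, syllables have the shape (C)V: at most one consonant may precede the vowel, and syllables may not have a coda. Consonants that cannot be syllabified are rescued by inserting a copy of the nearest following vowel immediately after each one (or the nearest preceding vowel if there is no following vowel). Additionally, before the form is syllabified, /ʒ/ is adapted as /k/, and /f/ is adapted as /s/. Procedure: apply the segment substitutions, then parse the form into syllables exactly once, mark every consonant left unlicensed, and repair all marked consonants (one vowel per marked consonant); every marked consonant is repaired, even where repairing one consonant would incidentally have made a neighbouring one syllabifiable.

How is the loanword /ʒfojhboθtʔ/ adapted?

Substitution: /ʒ/ → /k/, /f/ → /s/, giving /ksojhboθtʔ/.
Under (C)V, the unsyllabifiable consonants are /k/, /j/, /h/, /θ/, /t/, /ʔ/ (no codas are permitted; onsets are limited to one consonant).
Each unlicensed consonant becomes the onset of a new syllable: /k/ → /ko/, /j/ → /jo/, /h/ → /ho/, /θ/ → /θo/, /t/ → /to/, /ʔ/ → /ʔo/.

kosojohoboθotoʔo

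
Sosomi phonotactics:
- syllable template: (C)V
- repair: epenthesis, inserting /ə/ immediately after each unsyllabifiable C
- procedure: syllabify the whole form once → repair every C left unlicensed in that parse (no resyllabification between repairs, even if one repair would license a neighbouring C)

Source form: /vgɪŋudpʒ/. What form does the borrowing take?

vəgɪŋudəpəʒə

Under (C)V, the unsyllabifiable consonants are /v/, /d/, /p/, /ʒ/ (no codas are permitted; onsets are limited to one consonant).
Inserting the epenthetic vowel yields /v/ → /və/, /d/ → /də/, /p/ → /pə/, /ʒ/ → /ʒə/.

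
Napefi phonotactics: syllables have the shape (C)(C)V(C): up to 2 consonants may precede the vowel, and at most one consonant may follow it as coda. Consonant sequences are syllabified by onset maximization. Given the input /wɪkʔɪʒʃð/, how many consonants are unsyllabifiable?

2

Under (C)(C)V(C), the unsyllabifiable consonants are /ʃ/, /ð/ (at most one coda consonant is licensed; onsets may contain at most 2 consonants).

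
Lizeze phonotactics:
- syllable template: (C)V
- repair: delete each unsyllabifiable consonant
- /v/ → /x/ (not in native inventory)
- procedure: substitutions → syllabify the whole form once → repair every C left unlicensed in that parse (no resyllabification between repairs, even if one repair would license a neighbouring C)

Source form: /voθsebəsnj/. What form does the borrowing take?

xosebə

Substitution: /v/ → /x/, giving /xoθsebəsnj/.
Under (C)V, the unsyllabifiable consonants are /θ/, /s/, /n/, /j/ (no codas are permitted; onsets are limited to one consonant).
Deleting the stranded consonants removes /θ/, /s/, /n/, /j/.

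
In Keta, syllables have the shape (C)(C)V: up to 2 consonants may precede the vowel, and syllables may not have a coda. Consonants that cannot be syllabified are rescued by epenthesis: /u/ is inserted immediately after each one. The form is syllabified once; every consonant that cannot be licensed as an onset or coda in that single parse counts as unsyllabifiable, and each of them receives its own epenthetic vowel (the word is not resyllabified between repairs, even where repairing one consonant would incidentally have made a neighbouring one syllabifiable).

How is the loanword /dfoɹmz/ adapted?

dfoɹumuzu

Under (C)(C)V, the unsyllabifiable consonants are /ɹ/, /m/, /z/ (no codas are permitted; onsets may contain at most 2 consonants).
Each unlicensed consonant becomes the onset of a new syllable: /ɹ/ → /ɹu/, /m/ → /mu/, /z/ → /zu/.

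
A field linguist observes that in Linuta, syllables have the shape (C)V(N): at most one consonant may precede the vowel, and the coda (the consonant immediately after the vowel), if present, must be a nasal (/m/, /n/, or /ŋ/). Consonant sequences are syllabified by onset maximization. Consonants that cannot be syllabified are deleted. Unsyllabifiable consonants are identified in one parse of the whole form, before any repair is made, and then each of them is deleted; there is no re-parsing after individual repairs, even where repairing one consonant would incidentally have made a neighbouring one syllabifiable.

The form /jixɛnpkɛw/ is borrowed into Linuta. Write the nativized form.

Under (C)V(N), the unsyllabifiable consonants are /p/, /w/ (only a nasal (/m/, /n/, or /ŋ/) is licensed in coda position; onsets are limited to one consonant).
Each unlicensed consonant is deleted: /p/, /w/.

jixɛnkɛ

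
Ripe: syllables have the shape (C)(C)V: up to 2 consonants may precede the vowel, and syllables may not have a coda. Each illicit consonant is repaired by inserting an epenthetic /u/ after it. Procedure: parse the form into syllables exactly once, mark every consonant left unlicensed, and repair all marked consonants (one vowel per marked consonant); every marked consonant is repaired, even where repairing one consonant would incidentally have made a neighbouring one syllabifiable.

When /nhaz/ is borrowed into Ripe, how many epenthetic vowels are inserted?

The unsyllabifiable consonants are /z/; each receives one epenthetic vowel.

1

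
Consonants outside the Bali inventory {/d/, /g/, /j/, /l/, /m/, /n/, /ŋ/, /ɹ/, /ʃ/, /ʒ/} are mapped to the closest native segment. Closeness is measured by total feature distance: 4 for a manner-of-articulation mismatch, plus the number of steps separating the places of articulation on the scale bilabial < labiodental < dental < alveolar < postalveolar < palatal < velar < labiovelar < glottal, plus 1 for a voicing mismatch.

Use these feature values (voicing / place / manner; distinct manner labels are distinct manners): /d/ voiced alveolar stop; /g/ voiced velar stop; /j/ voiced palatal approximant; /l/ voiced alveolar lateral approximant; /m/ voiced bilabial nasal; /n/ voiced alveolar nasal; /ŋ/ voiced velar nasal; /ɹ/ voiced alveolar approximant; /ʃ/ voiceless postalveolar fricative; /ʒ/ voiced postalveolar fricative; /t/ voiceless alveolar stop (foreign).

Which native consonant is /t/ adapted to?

/d/ is closest: same manner (stop), place distance 0 (alveolar→alveolar), voicing differs (+1); total 1. Next closest is /g/ at distance 4.

d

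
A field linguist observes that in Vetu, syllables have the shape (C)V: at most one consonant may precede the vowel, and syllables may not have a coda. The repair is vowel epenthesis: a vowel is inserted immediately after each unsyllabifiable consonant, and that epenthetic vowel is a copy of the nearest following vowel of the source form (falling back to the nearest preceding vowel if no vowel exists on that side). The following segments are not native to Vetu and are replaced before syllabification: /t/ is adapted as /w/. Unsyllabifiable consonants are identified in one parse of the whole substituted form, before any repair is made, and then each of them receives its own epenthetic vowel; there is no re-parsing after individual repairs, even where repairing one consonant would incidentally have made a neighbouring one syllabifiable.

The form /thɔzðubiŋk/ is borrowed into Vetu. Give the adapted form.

wɔhɔzuðubiŋiki

Substitution: /t/ → /w/, giving /whɔzðubiŋk/.
Under (C)V, the unsyllabifiable consonants are /w/, /z/, /ŋ/, /k/ (no codas are permitted; onsets are limited to one consonant).
Inserting the epenthetic vowel yields /w/ → /wɔ/, /z/ → /zu/, /ŋ/ → /ŋi/, /k/ → /ki/.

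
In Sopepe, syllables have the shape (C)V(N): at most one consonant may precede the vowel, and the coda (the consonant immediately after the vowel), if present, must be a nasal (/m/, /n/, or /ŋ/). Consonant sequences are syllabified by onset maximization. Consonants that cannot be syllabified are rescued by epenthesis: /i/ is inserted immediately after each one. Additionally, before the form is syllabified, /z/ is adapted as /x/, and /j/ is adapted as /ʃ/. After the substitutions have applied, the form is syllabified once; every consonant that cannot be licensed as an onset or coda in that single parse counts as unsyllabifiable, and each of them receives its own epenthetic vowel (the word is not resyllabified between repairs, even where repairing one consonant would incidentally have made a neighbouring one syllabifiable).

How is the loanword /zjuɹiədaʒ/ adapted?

xiʃuɹiədaʒi

Substitution: /z/ → /x/, /j/ → /ʃ/, giving /xʃuɹiədaʒ/.
Syllabifying with onset maximization leaves /x/, /ʒ/ stranded (only a nasal (/m/, /n/, or /ŋ/) is licensed in coda position; onsets are limited to one consonant).
Each unlicensed consonant becomes the onset of a new syllable: /x/ → /xi/, /ʒ/ → /ʒi/.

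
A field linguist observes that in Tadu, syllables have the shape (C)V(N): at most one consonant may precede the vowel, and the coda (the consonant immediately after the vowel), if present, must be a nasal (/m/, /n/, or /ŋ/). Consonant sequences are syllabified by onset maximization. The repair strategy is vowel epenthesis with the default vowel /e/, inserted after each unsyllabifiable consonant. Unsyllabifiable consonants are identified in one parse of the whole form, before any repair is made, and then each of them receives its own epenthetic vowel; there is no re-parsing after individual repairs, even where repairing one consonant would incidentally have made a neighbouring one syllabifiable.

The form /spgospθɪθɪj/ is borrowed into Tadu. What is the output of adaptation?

Syllabifying with onset maximization leaves /s/, /p/, /s/, /p/, /j/ stranded (only a nasal (/m/, /n/, or /ŋ/) is licensed in coda position; onsets are limited to one consonant).
Epenthesis after each stranded consonant: /s/ → /se/, /p/ → /pe/, /s/ → /se/, /p/ → /pe/, /j/ → /je/.

sepegosepeθɪθɪje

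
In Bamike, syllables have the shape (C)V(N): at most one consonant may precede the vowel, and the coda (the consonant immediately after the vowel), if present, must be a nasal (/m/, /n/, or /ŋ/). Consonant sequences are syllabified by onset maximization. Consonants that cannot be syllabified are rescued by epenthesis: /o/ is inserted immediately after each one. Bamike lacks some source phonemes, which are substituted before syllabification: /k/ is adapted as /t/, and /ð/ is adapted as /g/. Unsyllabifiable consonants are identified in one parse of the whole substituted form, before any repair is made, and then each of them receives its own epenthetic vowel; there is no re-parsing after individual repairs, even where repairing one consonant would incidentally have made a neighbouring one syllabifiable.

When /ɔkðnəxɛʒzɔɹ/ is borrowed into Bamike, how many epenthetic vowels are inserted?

4

After substitution the input is /ɔtgnəxɛʒzɔɹ/.
The unsyllabifiable consonants are /t/, /g/, /ʒ/, /ɹ/; each receives one epenthetic vowel.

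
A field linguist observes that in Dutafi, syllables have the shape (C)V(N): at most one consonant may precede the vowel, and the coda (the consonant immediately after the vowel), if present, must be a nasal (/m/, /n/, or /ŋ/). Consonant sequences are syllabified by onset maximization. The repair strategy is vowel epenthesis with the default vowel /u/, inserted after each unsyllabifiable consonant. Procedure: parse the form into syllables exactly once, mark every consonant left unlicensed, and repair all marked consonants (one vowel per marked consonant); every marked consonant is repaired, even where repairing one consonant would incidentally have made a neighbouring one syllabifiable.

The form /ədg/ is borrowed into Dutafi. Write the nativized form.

ədugu

Syllabifying with onset maximization leaves /d/, /g/ stranded (only a nasal (/m/, /n/, or /ŋ/) is licensed in coda position; onsets are limited to one consonant).
Epenthesis after each stranded consonant: /d/ → /du/, /g/ → /gu/.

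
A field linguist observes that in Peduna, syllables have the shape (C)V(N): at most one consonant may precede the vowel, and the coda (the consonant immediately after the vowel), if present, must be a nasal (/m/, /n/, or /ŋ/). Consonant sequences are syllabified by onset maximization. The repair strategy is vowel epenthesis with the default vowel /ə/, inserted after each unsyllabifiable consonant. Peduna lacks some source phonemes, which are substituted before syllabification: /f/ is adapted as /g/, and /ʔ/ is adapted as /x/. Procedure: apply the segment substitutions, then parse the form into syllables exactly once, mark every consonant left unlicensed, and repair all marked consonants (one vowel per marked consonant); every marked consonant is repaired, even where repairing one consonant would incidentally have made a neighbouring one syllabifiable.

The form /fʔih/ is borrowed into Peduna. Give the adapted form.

Substitution: /f/ → /g/, /ʔ/ → /x/, giving /gxih/.
Syllabifying with onset maximization leaves /g/, /h/ stranded (only a nasal (/m/, /n/, or /ŋ/) is licensed in coda position; onsets are limited to one consonant).
Epenthesis after each stranded consonant: /g/ → /gə/, /h/ → /hə/.

gəxihə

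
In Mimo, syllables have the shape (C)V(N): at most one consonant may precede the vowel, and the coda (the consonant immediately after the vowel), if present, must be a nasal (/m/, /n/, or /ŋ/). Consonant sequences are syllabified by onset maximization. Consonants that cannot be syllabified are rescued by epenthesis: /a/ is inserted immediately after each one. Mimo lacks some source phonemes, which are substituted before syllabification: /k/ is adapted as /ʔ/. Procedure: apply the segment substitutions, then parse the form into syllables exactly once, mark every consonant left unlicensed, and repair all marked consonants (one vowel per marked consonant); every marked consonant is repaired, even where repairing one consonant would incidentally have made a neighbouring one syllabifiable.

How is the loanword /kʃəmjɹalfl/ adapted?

ʔaʃəmjaɹalafala

Substitution: /k/ → /ʔ/, giving /ʔʃəmjɹalfl/.
The consonants /ʔ/, /j/, /l/, /f/, /l/ cannot be parsed into a legal (C)V(N) syllable (only a nasal (/m/, /n/, or /ŋ/) is licensed in coda position; onsets are limited to one consonant).
Each unlicensed consonant becomes the onset of a new syllable: /ʔ/ → /ʔa/, /j/ → /ja/, /l/ → /la/, /f/ → /fa/, /l/ → /la/.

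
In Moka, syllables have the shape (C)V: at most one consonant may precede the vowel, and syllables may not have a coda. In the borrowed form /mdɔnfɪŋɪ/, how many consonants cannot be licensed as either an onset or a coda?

2

The consonants /m/, /n/ cannot be parsed into a legal (C)V syllable (no codas are permitted; onsets are limited to one consonant).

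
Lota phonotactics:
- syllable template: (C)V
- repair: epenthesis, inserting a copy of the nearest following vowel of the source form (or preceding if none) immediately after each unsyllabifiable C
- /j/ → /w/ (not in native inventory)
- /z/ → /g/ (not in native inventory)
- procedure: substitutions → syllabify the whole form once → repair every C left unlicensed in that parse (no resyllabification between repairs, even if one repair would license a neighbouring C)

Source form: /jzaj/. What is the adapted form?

wagawa

Substitution: /j/ → /w/, /z/ → /g/, giving /wgaw/.
The consonants /w/, /w/ cannot be parsed into a legal (C)V syllable (no codas are permitted; onsets are limited to one consonant).
Each unlicensed consonant becomes the onset of a new syllable: /w/ → /wa/, /w/ → /wa/.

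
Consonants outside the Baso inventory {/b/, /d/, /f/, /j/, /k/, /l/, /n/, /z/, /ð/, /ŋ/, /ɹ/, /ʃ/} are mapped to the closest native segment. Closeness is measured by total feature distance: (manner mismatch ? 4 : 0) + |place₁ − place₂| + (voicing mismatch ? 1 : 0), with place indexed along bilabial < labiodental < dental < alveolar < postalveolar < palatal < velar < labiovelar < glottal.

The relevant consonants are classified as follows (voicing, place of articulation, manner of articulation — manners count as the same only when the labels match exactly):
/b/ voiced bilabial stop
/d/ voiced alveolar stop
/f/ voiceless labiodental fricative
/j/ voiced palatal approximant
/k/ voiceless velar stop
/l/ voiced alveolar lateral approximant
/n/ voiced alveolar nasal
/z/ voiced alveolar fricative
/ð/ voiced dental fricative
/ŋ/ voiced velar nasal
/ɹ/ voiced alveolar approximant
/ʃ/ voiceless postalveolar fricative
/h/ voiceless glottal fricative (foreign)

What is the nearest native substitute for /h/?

/ʃ/ is closest: same manner (fricative), place distance 4 (glottal→postalveolar), same voicing; total 4. Next closest is /k/ at distance 6.

ʃ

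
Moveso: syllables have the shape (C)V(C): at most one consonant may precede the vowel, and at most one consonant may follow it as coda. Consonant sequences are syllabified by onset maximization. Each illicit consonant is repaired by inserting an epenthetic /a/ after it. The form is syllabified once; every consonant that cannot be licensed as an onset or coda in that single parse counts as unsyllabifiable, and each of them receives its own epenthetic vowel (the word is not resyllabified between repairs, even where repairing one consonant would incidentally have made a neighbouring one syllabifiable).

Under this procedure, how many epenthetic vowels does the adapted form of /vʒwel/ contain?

2

The unsyllabifiable consonants are /v/, /ʒ/; each receives one epenthetic vowel.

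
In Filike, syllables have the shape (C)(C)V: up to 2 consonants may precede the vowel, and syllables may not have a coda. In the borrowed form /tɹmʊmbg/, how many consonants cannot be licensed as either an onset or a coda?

Under (C)(C)V, the unsyllabifiable consonants are /t/, /m/, /b/, /g/ (no codas are permitted; onsets may contain at most 2 consonants).

4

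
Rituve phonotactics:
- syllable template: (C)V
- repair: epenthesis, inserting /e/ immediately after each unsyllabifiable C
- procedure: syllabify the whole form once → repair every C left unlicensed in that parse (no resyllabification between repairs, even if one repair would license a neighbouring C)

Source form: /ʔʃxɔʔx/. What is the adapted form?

ʔeʃexɔʔexe

The consonants /ʔ/, /ʃ/, /ʔ/, /x/ cannot be parsed into a legal (C)V syllable (no codas are permitted; onsets are limited to one consonant).
Each unlicensed consonant becomes the onset of a new syllable: /ʔ/ → /ʔe/, /ʃ/ → /ʃe/, /ʔ/ → /ʔe/, /x/ → /xe/.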